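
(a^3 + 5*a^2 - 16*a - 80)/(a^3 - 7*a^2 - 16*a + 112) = (a + 5)/(a - 7)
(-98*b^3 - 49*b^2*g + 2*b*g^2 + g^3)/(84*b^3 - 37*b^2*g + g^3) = (-14*b^2 - 5*b*g + g^2)/(12*b^2 - 7*b*g + g^2)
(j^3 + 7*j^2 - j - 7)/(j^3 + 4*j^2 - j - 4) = (j + 7)/(j + 4)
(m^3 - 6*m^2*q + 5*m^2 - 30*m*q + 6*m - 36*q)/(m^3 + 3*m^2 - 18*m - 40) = (m^2 - 6*m*q + 3*m - 18*q)/(m^2 + m - 20)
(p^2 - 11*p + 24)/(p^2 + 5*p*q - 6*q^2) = (p^2 - 11*p + 24)/(p^2 + 5*p*q - 6*q^2)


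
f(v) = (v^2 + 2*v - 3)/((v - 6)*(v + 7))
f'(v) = (2*v + 2)/((v - 6)*(v + 7)) - (v^2 + 2*v - 3)/((v - 6)*(v + 7)^2) - (v^2 + 2*v - 3)/((v - 6)^2*(v + 7)) = (-v^2 - 78*v - 81)/(v^4 + 2*v^3 - 83*v^2 - 84*v + 1764)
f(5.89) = -30.66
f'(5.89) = -286.06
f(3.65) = -0.70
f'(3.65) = -0.61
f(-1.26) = 0.09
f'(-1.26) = 0.01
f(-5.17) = -0.65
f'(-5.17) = 0.71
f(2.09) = -0.16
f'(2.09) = -0.20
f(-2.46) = 0.05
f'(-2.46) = 0.07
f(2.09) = -0.16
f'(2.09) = -0.20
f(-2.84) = 0.02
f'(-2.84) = 0.10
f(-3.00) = 0.00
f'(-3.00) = 0.11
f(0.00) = 0.07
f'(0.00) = -0.05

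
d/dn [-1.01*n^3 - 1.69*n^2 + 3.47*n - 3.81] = -3.03*n^2 - 3.38*n + 3.47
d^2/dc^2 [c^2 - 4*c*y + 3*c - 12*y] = 2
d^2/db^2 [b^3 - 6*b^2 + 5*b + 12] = 6*b - 12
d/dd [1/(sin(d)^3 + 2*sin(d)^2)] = -(3*sin(d) + 4)*cos(d)/((sin(d) + 2)^2*sin(d)^3)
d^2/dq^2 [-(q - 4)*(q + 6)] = -2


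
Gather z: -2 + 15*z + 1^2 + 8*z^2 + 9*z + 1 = 8*z^2 + 24*z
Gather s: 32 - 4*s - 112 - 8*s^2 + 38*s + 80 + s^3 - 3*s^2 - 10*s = s^3 - 11*s^2 + 24*s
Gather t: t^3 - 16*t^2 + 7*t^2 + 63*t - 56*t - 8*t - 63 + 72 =t^3 - 9*t^2 - t + 9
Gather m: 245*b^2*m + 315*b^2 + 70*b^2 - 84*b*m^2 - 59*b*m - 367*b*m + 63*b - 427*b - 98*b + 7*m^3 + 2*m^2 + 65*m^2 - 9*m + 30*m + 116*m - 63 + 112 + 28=385*b^2 - 462*b + 7*m^3 + m^2*(67 - 84*b) + m*(245*b^2 - 426*b + 137) + 77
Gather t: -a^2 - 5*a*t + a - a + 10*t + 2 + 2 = -a^2 + t*(10 - 5*a) + 4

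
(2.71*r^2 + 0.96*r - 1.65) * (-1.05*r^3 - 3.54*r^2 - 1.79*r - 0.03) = -2.8455*r^5 - 10.6014*r^4 - 6.5168*r^3 + 4.0413*r^2 + 2.9247*r + 0.0495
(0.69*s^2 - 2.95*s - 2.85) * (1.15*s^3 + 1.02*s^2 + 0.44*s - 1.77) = 0.7935*s^5 - 2.6887*s^4 - 5.9829*s^3 - 5.4263*s^2 + 3.9675*s + 5.0445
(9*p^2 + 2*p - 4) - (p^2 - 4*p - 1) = 8*p^2 + 6*p - 3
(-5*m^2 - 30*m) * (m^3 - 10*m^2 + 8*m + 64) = -5*m^5 + 20*m^4 + 260*m^3 - 560*m^2 - 1920*m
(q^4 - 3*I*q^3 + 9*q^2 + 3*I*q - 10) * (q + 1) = q^5 + q^4 - 3*I*q^4 + 9*q^3 - 3*I*q^3 + 9*q^2 + 3*I*q^2 - 10*q + 3*I*q - 10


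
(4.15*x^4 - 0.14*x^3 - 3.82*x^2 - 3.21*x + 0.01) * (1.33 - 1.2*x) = -4.98*x^5 + 5.6875*x^4 + 4.3978*x^3 - 1.2286*x^2 - 4.2813*x + 0.0133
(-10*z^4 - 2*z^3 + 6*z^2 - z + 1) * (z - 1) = -10*z^5 + 8*z^4 + 8*z^3 - 7*z^2 + 2*z - 1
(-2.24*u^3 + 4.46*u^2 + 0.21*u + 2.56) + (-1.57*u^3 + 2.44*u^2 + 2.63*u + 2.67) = -3.81*u^3 + 6.9*u^2 + 2.84*u + 5.23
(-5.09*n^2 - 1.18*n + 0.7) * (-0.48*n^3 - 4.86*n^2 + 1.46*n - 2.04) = 2.4432*n^5 + 25.3038*n^4 - 2.0326*n^3 + 5.2588*n^2 + 3.4292*n - 1.428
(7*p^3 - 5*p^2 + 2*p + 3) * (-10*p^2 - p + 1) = -70*p^5 + 43*p^4 - 8*p^3 - 37*p^2 - p + 3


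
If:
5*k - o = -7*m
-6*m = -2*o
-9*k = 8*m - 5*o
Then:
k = 0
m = 0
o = 0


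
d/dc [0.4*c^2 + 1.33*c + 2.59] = 0.8*c + 1.33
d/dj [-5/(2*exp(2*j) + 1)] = 20*exp(2*j)/(2*exp(2*j) + 1)^2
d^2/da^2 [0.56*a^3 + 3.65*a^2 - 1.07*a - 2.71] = 3.36*a + 7.3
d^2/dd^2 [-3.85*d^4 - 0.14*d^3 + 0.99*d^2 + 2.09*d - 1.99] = -46.2*d^2 - 0.84*d + 1.98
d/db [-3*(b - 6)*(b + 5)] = 3 - 6*b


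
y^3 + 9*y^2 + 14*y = y*(y + 2)*(y + 7)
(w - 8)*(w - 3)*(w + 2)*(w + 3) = w^4 - 6*w^3 - 25*w^2 + 54*w + 144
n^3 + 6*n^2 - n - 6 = (n - 1)*(n + 1)*(n + 6)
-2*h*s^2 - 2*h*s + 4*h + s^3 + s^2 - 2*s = (-2*h + s)*(s - 1)*(s + 2)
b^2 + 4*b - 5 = (b - 1)*(b + 5)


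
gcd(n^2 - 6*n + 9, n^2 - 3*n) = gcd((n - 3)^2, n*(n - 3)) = n - 3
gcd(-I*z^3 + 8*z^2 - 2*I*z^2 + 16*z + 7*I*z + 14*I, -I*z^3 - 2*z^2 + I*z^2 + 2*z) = 1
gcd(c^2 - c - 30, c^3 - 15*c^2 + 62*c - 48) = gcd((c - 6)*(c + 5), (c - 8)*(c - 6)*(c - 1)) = c - 6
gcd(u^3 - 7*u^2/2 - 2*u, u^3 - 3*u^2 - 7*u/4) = u^2 + u/2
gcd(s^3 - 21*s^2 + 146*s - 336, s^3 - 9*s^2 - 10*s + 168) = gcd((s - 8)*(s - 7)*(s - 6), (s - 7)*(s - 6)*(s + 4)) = s^2 - 13*s + 42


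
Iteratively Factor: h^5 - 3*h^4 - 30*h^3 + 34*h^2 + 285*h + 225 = (h + 3)*(h^4 - 6*h^3 - 12*h^2 + 70*h + 75) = (h - 5)*(h + 3)*(h^3 - h^2 - 17*h - 15) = (h - 5)^2*(h + 3)*(h^2 + 4*h + 3) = (h - 5)^2*(h + 1)*(h + 3)*(h + 3)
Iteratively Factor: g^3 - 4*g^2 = (g)*(g^2 - 4*g) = g^2*(g - 4)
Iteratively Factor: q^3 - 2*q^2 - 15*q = (q)*(q^2 - 2*q - 15) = q*(q + 3)*(q - 5)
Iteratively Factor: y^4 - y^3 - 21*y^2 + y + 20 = (y - 1)*(y^3 - 21*y - 20) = (y - 1)*(y + 1)*(y^2 - y - 20) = (y - 1)*(y + 1)*(y + 4)*(y - 5)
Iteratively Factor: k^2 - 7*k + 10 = (k - 2)*(k - 5)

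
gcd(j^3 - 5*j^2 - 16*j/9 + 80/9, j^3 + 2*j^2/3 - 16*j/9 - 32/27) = j^2 - 16/9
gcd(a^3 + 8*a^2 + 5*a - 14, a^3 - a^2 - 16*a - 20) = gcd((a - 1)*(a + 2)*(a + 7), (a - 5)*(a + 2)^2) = a + 2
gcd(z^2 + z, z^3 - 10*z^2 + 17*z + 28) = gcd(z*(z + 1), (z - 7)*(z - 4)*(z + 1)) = z + 1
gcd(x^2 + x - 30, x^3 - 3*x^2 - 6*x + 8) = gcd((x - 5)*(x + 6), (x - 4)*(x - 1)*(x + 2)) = 1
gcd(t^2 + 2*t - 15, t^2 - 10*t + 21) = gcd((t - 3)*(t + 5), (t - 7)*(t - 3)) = t - 3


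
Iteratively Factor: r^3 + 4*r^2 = (r)*(r^2 + 4*r) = r^2*(r + 4)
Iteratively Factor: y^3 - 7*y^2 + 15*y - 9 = (y - 3)*(y^2 - 4*y + 3) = (y - 3)*(y - 1)*(y - 3)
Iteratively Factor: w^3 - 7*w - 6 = (w + 2)*(w^2 - 2*w - 3) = (w - 3)*(w + 2)*(w + 1)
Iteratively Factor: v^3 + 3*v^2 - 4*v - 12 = (v + 3)*(v^2 - 4) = (v - 2)*(v + 3)*(v + 2)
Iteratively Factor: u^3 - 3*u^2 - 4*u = (u - 4)*(u^2 + u) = (u - 4)*(u + 1)*(u)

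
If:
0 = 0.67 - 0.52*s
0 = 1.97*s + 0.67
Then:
No Solution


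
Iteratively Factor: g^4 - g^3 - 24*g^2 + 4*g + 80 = (g - 5)*(g^3 + 4*g^2 - 4*g - 16) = (g - 5)*(g - 2)*(g^2 + 6*g + 8) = (g - 5)*(g - 2)*(g + 2)*(g + 4)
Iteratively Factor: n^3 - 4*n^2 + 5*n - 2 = (n - 2)*(n^2 - 2*n + 1) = (n - 2)*(n - 1)*(n - 1)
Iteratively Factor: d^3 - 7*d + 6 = (d - 2)*(d^2 + 2*d - 3) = (d - 2)*(d - 1)*(d + 3)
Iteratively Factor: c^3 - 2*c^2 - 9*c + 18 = (c - 2)*(c^2 - 9) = (c - 2)*(c + 3)*(c - 3)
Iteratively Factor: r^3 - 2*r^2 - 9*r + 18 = (r - 2)*(r^2 - 9) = (r - 3)*(r - 2)*(r + 3)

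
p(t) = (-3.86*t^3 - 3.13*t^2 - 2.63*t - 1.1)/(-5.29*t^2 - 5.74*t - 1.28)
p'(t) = (10.58*t + 5.74)*(-3.86*t^3 - 3.13*t^2 - 2.63*t - 1.1)/(-5.29*t^2 - 5.74*t - 1.28)^2 + (-11.58*t^2 - 6.26*t - 2.63)/(-5.29*t^2 - 5.74*t - 1.28) = (20.4194*t^4 + 44.3128*t^3 + 18.8759*t^2 - 3.6252*t - 2.9476)/(27.9841*t^4 + 60.7292*t^3 + 46.49*t^2 + 14.6944*t + 1.6384)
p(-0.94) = -3.24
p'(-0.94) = -11.93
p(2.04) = 1.49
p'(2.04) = 0.65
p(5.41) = 3.84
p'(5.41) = 0.71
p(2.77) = 1.98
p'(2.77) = 0.68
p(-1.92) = -2.02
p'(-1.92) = 0.39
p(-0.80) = -13.28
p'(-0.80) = -422.97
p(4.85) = 3.44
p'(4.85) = 0.71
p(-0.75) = 14.99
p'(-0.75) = -756.66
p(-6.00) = -4.68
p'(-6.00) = 0.71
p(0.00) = 0.86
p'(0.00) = -1.80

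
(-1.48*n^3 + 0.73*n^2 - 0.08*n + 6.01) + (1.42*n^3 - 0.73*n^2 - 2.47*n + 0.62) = -0.0600000000000001*n^3 - 2.55*n + 6.63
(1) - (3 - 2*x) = 2*x - 2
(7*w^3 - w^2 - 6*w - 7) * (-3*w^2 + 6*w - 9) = -21*w^5 + 45*w^4 - 51*w^3 - 6*w^2 + 12*w + 63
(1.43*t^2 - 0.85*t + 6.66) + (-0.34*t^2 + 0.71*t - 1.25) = 1.09*t^2 - 0.14*t + 5.41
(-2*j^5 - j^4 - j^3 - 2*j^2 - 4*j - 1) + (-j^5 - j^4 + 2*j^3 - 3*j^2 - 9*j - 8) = -3*j^5 - 2*j^4 + j^3 - 5*j^2 - 13*j - 9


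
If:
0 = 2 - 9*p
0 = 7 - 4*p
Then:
No Solution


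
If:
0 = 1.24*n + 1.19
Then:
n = -0.96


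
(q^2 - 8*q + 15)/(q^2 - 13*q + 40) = (q - 3)/(q - 8)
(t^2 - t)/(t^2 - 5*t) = (t - 1)/(t - 5)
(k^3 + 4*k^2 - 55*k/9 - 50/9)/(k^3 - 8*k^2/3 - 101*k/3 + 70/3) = (9*k^2 - 9*k - 10)/(3*(3*k^2 - 23*k + 14))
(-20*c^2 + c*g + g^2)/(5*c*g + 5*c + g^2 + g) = (-4*c + g)/(g + 1)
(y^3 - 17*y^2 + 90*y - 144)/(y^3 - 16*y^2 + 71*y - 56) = (y^2 - 9*y + 18)/(y^2 - 8*y + 7)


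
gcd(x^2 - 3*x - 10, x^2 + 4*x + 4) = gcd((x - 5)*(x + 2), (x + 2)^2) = x + 2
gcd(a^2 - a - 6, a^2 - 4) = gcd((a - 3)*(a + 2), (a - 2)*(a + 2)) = a + 2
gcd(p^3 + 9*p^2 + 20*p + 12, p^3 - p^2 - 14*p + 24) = 1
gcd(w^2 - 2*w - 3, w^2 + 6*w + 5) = w + 1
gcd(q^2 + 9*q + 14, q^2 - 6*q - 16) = q + 2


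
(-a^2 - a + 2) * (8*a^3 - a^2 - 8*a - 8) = -8*a^5 - 7*a^4 + 25*a^3 + 14*a^2 - 8*a - 16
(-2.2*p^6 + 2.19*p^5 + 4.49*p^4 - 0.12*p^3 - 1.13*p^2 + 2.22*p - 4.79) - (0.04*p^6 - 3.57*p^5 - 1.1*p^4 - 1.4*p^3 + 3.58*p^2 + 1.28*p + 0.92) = -2.24*p^6 + 5.76*p^5 + 5.59*p^4 + 1.28*p^3 - 4.71*p^2 + 0.94*p - 5.71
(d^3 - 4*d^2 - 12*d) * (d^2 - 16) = d^5 - 4*d^4 - 28*d^3 + 64*d^2 + 192*d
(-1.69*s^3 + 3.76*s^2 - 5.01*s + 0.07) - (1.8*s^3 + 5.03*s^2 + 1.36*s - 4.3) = -3.49*s^3 - 1.27*s^2 - 6.37*s + 4.37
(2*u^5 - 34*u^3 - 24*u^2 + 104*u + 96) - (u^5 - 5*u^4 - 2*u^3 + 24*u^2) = u^5 + 5*u^4 - 32*u^3 - 48*u^2 + 104*u + 96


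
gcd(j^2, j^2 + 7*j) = j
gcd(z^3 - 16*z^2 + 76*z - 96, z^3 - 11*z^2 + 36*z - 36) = z^2 - 8*z + 12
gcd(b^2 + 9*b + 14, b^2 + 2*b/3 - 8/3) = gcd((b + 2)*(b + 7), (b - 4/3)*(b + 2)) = b + 2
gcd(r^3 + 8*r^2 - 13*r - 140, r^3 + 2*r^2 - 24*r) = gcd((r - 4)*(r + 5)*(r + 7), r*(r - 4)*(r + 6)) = r - 4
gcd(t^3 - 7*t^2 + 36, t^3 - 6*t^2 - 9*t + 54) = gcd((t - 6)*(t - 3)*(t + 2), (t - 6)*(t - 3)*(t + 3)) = t^2 - 9*t + 18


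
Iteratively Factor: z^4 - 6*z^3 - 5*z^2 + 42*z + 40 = (z + 1)*(z^3 - 7*z^2 + 2*z + 40) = (z + 1)*(z + 2)*(z^2 - 9*z + 20) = (z - 4)*(z + 1)*(z + 2)*(z - 5)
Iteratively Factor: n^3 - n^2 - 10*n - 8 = (n + 1)*(n^2 - 2*n - 8) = (n + 1)*(n + 2)*(n - 4)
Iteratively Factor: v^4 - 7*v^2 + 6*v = (v + 3)*(v^3 - 3*v^2 + 2*v) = (v - 2)*(v + 3)*(v^2 - v) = v*(v - 2)*(v + 3)*(v - 1)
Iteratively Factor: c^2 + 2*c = (c + 2)*(c)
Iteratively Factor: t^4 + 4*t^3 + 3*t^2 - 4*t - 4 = (t + 2)*(t^3 + 2*t^2 - t - 2) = (t - 1)*(t + 2)*(t^2 + 3*t + 2) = (t - 1)*(t + 2)^2*(t + 1)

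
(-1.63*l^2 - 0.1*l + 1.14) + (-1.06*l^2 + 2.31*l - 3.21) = -2.69*l^2 + 2.21*l - 2.07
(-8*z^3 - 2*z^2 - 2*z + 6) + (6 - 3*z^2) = -8*z^3 - 5*z^2 - 2*z + 12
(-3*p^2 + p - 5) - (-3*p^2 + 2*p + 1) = -p - 6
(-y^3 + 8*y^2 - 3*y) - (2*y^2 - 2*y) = -y^3 + 6*y^2 - y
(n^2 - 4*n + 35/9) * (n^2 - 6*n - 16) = n^4 - 10*n^3 + 107*n^2/9 + 122*n/3 - 560/9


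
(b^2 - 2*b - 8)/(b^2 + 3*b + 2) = (b - 4)/(b + 1)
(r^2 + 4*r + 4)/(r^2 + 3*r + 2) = (r + 2)/(r + 1)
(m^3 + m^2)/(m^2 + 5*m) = m*(m + 1)/(m + 5)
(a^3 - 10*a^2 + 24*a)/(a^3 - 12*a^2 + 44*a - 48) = a/(a - 2)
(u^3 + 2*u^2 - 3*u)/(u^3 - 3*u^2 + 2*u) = (u + 3)/(u - 2)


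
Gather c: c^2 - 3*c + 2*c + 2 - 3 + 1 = c^2 - c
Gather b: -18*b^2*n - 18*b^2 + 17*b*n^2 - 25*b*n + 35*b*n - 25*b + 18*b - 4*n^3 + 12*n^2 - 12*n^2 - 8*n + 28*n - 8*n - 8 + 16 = b^2*(-18*n - 18) + b*(17*n^2 + 10*n - 7) - 4*n^3 + 12*n + 8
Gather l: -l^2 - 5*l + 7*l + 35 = -l^2 + 2*l + 35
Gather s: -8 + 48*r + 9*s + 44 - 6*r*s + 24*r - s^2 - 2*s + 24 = 72*r - s^2 + s*(7 - 6*r) + 60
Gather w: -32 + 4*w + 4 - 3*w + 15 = w - 13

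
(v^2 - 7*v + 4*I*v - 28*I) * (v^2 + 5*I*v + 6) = v^4 - 7*v^3 + 9*I*v^3 - 14*v^2 - 63*I*v^2 + 98*v + 24*I*v - 168*I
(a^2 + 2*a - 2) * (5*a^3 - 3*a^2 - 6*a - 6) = 5*a^5 + 7*a^4 - 22*a^3 - 12*a^2 + 12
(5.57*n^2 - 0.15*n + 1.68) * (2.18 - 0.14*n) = -0.7798*n^3 + 12.1636*n^2 - 0.5622*n + 3.6624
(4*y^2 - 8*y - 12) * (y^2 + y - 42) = 4*y^4 - 4*y^3 - 188*y^2 + 324*y + 504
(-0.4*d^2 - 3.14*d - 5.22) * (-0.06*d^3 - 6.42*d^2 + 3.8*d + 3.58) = 0.024*d^5 + 2.7564*d^4 + 18.952*d^3 + 20.1484*d^2 - 31.0772*d - 18.6876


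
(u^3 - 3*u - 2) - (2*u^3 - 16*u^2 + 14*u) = -u^3 + 16*u^2 - 17*u - 2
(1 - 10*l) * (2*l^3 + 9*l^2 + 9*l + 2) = -20*l^4 - 88*l^3 - 81*l^2 - 11*l + 2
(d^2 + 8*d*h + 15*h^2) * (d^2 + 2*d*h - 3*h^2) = d^4 + 10*d^3*h + 28*d^2*h^2 + 6*d*h^3 - 45*h^4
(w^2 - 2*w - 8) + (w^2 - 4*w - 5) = 2*w^2 - 6*w - 13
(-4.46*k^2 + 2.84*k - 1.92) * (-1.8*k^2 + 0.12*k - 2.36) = 8.028*k^4 - 5.6472*k^3 + 14.3224*k^2 - 6.9328*k + 4.5312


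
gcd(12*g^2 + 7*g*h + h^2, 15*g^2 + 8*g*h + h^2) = 3*g + h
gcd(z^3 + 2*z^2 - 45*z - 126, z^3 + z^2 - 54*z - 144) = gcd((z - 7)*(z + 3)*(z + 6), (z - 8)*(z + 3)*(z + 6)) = z^2 + 9*z + 18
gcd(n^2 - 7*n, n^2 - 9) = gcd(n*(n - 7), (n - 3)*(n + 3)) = 1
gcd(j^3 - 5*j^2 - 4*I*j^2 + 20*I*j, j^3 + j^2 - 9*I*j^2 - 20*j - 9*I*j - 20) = j - 4*I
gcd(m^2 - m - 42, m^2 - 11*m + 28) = m - 7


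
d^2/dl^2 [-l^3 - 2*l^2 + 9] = -6*l - 4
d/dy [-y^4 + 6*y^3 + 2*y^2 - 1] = 2*y*(-2*y^2 + 9*y + 2)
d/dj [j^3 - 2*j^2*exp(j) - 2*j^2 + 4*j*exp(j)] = -2*j^2*exp(j) + 3*j^2 - 4*j + 4*exp(j)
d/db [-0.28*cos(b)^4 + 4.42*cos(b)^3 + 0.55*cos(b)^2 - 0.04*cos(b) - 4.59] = (1.12*cos(b)^3 - 13.26*cos(b)^2 - 1.1*cos(b) + 0.04)*sin(b)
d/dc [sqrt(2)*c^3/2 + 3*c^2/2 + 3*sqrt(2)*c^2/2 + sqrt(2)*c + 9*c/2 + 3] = 3*sqrt(2)*c^2/2 + 3*c + 3*sqrt(2)*c + sqrt(2) + 9/2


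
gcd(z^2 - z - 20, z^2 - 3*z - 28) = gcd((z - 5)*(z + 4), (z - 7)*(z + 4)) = z + 4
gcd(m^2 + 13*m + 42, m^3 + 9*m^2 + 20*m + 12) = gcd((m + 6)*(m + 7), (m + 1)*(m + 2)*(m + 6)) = m + 6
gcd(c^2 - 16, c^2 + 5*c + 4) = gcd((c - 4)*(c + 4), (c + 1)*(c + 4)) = c + 4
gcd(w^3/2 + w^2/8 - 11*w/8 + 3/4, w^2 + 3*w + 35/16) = 1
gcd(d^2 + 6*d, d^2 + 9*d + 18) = d + 6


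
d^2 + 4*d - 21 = (d - 3)*(d + 7)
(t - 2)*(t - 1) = t^2 - 3*t + 2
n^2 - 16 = (n - 4)*(n + 4)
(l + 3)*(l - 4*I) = l^2 + 3*l - 4*I*l - 12*I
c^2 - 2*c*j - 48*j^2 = (c - 8*j)*(c + 6*j)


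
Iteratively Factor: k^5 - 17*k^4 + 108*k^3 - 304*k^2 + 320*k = (k - 4)*(k^4 - 13*k^3 + 56*k^2 - 80*k) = (k - 4)^2*(k^3 - 9*k^2 + 20*k) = (k - 4)^3*(k^2 - 5*k) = k*(k - 4)^3*(k - 5)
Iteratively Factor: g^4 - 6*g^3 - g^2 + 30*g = (g - 5)*(g^3 - g^2 - 6*g) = (g - 5)*(g + 2)*(g^2 - 3*g) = g*(g - 5)*(g + 2)*(g - 3)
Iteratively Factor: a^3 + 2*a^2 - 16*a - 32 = (a + 2)*(a^2 - 16) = (a + 2)*(a + 4)*(a - 4)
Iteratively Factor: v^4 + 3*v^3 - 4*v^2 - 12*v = (v - 2)*(v^3 + 5*v^2 + 6*v) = v*(v - 2)*(v^2 + 5*v + 6) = v*(v - 2)*(v + 2)*(v + 3)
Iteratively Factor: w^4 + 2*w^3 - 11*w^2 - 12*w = (w)*(w^3 + 2*w^2 - 11*w - 12) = w*(w + 1)*(w^2 + w - 12) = w*(w - 3)*(w + 1)*(w + 4)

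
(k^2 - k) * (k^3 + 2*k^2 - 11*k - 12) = k^5 + k^4 - 13*k^3 - k^2 + 12*k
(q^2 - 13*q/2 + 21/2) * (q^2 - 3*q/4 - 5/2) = q^4 - 29*q^3/4 + 103*q^2/8 + 67*q/8 - 105/4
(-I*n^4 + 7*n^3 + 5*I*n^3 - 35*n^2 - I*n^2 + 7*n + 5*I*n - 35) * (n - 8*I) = -I*n^5 - n^4 + 5*I*n^4 + 5*n^3 - 57*I*n^3 - n^2 + 285*I*n^2 + 5*n - 56*I*n + 280*I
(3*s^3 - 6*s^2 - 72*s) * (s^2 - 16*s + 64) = 3*s^5 - 54*s^4 + 216*s^3 + 768*s^2 - 4608*s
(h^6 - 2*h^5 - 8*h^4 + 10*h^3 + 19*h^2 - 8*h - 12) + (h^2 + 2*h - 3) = h^6 - 2*h^5 - 8*h^4 + 10*h^3 + 20*h^2 - 6*h - 15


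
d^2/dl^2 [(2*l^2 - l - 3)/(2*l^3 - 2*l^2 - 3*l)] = 2*(8*l^6 - 12*l^5 - 24*l^4 + 74*l^3 + 18*l^2 - 54*l - 27)/(l^3*(8*l^6 - 24*l^5 - 12*l^4 + 64*l^3 + 18*l^2 - 54*l - 27))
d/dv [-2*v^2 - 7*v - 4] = -4*v - 7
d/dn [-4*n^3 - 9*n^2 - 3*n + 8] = -12*n^2 - 18*n - 3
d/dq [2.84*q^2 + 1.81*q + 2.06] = 5.68*q + 1.81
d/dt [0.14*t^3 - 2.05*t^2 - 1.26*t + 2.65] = 0.42*t^2 - 4.1*t - 1.26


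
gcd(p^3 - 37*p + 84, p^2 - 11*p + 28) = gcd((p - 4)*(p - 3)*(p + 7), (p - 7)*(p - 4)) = p - 4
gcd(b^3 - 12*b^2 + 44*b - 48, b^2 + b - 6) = b - 2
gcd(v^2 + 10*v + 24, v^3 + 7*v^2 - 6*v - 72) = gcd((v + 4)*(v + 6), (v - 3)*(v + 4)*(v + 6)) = v^2 + 10*v + 24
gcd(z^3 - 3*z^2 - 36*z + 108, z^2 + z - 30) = z + 6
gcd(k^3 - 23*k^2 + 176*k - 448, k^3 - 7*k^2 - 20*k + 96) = k - 8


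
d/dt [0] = 0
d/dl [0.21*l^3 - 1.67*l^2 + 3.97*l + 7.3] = 0.63*l^2 - 3.34*l + 3.97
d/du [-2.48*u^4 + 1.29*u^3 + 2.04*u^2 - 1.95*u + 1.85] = -9.92*u^3 + 3.87*u^2 + 4.08*u - 1.95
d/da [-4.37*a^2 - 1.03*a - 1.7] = -8.74*a - 1.03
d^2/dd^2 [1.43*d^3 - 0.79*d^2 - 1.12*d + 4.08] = 8.58*d - 1.58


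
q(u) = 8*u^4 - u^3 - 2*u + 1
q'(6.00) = 6802.00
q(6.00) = 10141.00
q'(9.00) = 23083.00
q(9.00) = 51742.00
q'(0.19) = -1.89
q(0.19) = 0.62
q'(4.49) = 2834.12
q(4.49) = 3152.94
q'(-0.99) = -35.99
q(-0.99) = 11.64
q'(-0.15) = -2.18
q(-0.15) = 1.31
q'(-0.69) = -13.94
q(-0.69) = 4.52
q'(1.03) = 29.78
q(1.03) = 6.85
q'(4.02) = 2028.39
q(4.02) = 2017.26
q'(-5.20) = -4582.58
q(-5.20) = 6001.30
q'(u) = 32*u^3 - 3*u^2 - 2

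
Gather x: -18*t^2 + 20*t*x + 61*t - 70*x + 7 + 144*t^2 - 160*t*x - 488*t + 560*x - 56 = 126*t^2 - 427*t + x*(490 - 140*t) - 49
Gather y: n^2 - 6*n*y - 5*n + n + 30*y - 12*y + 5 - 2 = n^2 - 4*n + y*(18 - 6*n) + 3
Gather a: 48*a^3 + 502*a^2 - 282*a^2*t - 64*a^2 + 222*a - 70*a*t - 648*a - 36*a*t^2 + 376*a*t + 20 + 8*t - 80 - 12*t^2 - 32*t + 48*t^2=48*a^3 + a^2*(438 - 282*t) + a*(-36*t^2 + 306*t - 426) + 36*t^2 - 24*t - 60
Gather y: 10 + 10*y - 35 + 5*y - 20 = 15*y - 45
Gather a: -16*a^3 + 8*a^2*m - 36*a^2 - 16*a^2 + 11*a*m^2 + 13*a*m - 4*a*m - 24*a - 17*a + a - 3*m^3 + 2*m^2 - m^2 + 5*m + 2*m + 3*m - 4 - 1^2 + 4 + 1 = -16*a^3 + a^2*(8*m - 52) + a*(11*m^2 + 9*m - 40) - 3*m^3 + m^2 + 10*m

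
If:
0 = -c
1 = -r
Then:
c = 0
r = -1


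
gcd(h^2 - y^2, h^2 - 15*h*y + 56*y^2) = 1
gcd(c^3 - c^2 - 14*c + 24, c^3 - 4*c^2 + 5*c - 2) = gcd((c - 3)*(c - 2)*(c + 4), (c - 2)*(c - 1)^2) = c - 2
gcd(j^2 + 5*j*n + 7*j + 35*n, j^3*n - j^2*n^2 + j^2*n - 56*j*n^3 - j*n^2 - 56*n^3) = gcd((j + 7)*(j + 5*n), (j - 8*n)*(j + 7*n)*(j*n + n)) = 1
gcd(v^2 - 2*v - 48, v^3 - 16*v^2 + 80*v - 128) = v - 8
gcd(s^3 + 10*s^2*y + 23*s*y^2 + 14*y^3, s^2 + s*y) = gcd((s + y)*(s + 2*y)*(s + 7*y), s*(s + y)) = s + y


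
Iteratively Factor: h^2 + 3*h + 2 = (h + 2)*(h + 1)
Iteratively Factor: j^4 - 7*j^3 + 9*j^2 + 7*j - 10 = (j - 1)*(j^3 - 6*j^2 + 3*j + 10) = (j - 1)*(j + 1)*(j^2 - 7*j + 10) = (j - 5)*(j - 1)*(j + 1)*(j - 2)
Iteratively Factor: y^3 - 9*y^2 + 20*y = (y - 5)*(y^2 - 4*y) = (y - 5)*(y - 4)*(y)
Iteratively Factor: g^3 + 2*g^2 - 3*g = (g - 1)*(g^2 + 3*g) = (g - 1)*(g + 3)*(g)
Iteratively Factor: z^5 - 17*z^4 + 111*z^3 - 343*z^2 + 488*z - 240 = (z - 4)*(z^4 - 13*z^3 + 59*z^2 - 107*z + 60) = (z - 4)*(z - 1)*(z^3 - 12*z^2 + 47*z - 60) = (z - 4)*(z - 3)*(z - 1)*(z^2 - 9*z + 20) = (z - 4)^2*(z - 3)*(z - 1)*(z - 5)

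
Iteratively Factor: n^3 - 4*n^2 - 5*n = (n)*(n^2 - 4*n - 5) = n*(n + 1)*(n - 5)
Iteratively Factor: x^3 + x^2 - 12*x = (x - 3)*(x^2 + 4*x) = (x - 3)*(x + 4)*(x)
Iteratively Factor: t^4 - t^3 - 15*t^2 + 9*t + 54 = (t - 3)*(t^3 + 2*t^2 - 9*t - 18) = (t - 3)*(t + 3)*(t^2 - t - 6) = (t - 3)^2*(t + 3)*(t + 2)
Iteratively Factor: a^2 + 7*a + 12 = (a + 4)*(a + 3)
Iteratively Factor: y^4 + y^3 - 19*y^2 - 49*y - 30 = (y + 3)*(y^3 - 2*y^2 - 13*y - 10) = (y + 2)*(y + 3)*(y^2 - 4*y - 5) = (y - 5)*(y + 2)*(y + 3)*(y + 1)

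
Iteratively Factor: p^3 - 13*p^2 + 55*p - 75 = (p - 5)*(p^2 - 8*p + 15) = (p - 5)*(p - 3)*(p - 5)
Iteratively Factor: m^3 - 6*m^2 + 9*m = (m - 3)*(m^2 - 3*m) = m*(m - 3)*(m - 3)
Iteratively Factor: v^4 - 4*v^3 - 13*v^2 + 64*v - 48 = (v - 3)*(v^3 - v^2 - 16*v + 16) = (v - 3)*(v - 1)*(v^2 - 16) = (v - 4)*(v - 3)*(v - 1)*(v + 4)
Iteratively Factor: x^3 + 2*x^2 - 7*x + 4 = (x - 1)*(x^2 + 3*x - 4) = (x - 1)*(x + 4)*(x - 1)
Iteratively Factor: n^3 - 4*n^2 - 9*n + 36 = (n + 3)*(n^2 - 7*n + 12) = (n - 4)*(n + 3)*(n - 3)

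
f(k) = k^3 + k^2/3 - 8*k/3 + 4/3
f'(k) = 3*k^2 + 2*k/3 - 8/3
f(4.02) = 60.96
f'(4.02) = 48.49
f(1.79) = 3.36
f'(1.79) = 8.14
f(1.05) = 0.06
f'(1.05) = 1.34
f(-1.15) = 3.32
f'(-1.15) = 0.53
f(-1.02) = 3.34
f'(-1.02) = -0.23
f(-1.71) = 1.87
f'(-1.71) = 4.97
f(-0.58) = 2.80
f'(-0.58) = -2.04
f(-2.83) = -11.12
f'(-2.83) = 19.47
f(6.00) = 213.33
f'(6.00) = 109.33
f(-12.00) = -1646.67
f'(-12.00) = 421.33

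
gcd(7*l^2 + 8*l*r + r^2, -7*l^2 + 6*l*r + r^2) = 7*l + r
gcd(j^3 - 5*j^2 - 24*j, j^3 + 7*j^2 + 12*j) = j^2 + 3*j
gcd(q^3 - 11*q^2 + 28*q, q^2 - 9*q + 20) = q - 4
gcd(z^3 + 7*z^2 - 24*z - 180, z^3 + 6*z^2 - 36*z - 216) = z^2 + 12*z + 36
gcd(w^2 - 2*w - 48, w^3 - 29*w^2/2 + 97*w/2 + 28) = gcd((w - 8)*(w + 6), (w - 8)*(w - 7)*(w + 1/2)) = w - 8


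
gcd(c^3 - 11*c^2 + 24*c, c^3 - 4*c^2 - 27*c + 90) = c - 3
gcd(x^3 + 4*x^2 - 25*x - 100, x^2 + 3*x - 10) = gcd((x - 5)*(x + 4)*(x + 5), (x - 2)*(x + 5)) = x + 5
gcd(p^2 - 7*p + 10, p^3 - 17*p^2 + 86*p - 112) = p - 2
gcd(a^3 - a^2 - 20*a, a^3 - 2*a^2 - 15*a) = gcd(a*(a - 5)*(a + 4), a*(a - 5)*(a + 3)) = a^2 - 5*a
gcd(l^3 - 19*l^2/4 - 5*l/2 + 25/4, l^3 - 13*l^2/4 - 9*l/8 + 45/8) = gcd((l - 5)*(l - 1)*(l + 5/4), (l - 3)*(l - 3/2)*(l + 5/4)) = l + 5/4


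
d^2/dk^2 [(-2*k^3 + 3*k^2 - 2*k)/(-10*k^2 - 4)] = 6*(5*k^3 + 15*k^2 - 6*k - 2)/(125*k^6 + 150*k^4 + 60*k^2 + 8)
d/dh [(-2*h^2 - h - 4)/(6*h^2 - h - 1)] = (8*h^2 + 52*h - 3)/(36*h^4 - 12*h^3 - 11*h^2 + 2*h + 1)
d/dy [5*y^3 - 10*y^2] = 5*y*(3*y - 4)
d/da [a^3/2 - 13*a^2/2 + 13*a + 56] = 3*a^2/2 - 13*a + 13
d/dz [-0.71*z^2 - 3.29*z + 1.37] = -1.42*z - 3.29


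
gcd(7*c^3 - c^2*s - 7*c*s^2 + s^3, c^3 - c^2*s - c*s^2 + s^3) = -c^2 + s^2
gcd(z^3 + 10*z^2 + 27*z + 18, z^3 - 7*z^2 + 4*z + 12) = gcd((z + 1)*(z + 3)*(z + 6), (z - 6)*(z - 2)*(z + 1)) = z + 1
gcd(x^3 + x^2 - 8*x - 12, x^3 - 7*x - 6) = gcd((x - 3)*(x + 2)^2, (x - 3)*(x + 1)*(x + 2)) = x^2 - x - 6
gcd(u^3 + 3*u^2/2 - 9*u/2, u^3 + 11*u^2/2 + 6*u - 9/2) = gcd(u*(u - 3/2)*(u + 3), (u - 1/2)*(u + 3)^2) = u + 3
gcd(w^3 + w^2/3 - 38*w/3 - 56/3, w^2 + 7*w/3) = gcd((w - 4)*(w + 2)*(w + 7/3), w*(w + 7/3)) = w + 7/3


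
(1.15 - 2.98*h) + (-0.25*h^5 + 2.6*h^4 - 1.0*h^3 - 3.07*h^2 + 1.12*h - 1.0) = -0.25*h^5 + 2.6*h^4 - 1.0*h^3 - 3.07*h^2 - 1.86*h + 0.15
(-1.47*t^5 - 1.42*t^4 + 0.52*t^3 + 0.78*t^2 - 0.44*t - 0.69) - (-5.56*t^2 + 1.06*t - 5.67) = -1.47*t^5 - 1.42*t^4 + 0.52*t^3 + 6.34*t^2 - 1.5*t + 4.98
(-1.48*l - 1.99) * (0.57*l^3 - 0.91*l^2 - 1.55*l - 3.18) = -0.8436*l^4 + 0.2125*l^3 + 4.1049*l^2 + 7.7909*l + 6.3282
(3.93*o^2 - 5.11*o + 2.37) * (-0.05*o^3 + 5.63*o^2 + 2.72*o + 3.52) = -0.1965*o^5 + 22.3814*o^4 - 18.1982*o^3 + 13.2775*o^2 - 11.5408*o + 8.3424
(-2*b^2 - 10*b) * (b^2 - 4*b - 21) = -2*b^4 - 2*b^3 + 82*b^2 + 210*b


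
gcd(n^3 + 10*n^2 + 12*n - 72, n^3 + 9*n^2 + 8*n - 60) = n^2 + 4*n - 12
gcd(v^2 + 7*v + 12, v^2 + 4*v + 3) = v + 3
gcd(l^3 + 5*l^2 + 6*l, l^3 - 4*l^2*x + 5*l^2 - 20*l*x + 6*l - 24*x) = l^2 + 5*l + 6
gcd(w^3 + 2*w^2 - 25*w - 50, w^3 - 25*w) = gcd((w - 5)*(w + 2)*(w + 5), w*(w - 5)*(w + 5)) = w^2 - 25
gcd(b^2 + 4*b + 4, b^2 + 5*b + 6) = b + 2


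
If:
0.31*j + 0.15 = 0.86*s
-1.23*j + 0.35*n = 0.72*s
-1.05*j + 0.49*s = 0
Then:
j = 0.10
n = 0.78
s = 0.21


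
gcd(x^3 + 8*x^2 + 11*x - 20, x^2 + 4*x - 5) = x^2 + 4*x - 5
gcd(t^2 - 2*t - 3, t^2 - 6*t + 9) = t - 3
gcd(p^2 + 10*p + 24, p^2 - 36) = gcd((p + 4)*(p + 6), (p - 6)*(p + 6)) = p + 6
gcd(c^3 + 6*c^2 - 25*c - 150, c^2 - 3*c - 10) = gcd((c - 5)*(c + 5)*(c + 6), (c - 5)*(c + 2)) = c - 5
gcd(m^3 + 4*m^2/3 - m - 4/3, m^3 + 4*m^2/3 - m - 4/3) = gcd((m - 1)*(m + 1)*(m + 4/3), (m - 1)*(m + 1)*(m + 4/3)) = m^3 + 4*m^2/3 - m - 4/3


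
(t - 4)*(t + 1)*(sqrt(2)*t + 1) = sqrt(2)*t^3 - 3*sqrt(2)*t^2 + t^2 - 4*sqrt(2)*t - 3*t - 4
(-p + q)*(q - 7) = -p*q + 7*p + q^2 - 7*q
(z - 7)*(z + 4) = z^2 - 3*z - 28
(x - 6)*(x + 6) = x^2 - 36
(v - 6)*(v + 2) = v^2 - 4*v - 12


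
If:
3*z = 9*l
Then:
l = z/3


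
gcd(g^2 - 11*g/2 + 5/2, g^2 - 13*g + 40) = g - 5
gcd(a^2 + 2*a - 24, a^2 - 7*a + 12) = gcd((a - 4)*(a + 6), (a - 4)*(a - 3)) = a - 4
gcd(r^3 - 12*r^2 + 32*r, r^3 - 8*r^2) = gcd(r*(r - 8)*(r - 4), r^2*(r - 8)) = r^2 - 8*r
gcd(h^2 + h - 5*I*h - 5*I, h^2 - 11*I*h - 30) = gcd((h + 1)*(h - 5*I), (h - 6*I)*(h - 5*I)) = h - 5*I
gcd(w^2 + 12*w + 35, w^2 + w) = 1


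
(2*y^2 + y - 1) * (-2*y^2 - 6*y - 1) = -4*y^4 - 14*y^3 - 6*y^2 + 5*y + 1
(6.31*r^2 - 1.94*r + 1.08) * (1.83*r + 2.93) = 11.5473*r^3 + 14.9381*r^2 - 3.7078*r + 3.1644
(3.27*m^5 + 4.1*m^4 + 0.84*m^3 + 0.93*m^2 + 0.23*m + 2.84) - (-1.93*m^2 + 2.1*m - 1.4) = 3.27*m^5 + 4.1*m^4 + 0.84*m^3 + 2.86*m^2 - 1.87*m + 4.24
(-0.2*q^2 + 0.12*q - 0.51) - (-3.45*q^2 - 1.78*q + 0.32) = 3.25*q^2 + 1.9*q - 0.83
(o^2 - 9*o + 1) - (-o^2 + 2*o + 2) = 2*o^2 - 11*o - 1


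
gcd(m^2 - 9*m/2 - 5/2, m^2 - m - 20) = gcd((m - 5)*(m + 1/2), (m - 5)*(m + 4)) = m - 5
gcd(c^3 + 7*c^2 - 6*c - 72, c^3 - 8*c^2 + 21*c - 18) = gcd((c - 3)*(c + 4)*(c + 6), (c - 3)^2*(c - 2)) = c - 3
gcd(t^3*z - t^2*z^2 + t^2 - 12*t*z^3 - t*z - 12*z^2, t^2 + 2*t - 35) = 1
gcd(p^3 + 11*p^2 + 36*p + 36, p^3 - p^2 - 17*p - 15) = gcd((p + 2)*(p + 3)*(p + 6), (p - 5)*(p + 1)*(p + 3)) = p + 3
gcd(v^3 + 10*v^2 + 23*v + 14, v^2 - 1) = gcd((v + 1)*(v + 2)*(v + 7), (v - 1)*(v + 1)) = v + 1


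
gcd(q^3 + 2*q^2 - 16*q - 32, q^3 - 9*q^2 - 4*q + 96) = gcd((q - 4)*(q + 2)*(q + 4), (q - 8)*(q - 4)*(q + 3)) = q - 4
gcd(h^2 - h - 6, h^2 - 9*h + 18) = h - 3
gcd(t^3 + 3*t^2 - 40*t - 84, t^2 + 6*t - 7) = t + 7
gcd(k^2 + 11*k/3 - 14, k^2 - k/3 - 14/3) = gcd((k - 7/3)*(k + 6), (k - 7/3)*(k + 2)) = k - 7/3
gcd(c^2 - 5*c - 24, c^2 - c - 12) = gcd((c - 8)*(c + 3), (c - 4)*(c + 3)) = c + 3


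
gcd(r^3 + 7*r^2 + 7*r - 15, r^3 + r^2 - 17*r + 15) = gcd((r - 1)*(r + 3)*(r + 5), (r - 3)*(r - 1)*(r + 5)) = r^2 + 4*r - 5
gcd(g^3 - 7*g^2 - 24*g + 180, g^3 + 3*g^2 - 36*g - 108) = g - 6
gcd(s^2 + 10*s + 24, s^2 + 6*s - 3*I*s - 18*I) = s + 6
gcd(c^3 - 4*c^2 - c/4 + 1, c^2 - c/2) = c - 1/2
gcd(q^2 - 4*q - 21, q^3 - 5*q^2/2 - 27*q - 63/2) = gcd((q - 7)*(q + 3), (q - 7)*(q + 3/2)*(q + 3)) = q^2 - 4*q - 21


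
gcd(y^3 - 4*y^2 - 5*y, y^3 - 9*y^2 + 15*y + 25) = y^2 - 4*y - 5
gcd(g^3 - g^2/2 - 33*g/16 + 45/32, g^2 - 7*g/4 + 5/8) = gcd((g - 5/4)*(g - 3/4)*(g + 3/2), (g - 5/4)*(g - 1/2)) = g - 5/4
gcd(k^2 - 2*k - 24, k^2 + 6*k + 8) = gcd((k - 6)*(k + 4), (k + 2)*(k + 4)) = k + 4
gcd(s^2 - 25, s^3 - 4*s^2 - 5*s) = s - 5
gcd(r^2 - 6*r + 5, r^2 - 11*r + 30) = r - 5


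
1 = 1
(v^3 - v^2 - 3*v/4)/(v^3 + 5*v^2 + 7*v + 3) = v*(4*v^2 - 4*v - 3)/(4*(v^3 + 5*v^2 + 7*v + 3))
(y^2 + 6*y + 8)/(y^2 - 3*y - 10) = (y + 4)/(y - 5)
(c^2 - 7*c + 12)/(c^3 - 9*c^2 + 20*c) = (c - 3)/(c*(c - 5))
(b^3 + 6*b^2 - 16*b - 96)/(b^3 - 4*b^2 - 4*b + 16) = (b^2 + 10*b + 24)/(b^2 - 4)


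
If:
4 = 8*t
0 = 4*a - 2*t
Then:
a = 1/4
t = 1/2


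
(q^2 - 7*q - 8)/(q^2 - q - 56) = (q + 1)/(q + 7)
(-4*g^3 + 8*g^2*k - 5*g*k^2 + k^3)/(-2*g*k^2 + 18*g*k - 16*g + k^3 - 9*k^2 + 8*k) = (2*g^2 - 3*g*k + k^2)/(k^2 - 9*k + 8)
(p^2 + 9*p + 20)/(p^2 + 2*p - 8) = (p + 5)/(p - 2)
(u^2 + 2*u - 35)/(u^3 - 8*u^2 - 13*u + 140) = (u + 7)/(u^2 - 3*u - 28)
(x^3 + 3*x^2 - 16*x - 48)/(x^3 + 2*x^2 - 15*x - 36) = (x + 4)/(x + 3)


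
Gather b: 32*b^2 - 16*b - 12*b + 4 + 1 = 32*b^2 - 28*b + 5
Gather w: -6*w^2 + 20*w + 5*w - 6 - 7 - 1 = -6*w^2 + 25*w - 14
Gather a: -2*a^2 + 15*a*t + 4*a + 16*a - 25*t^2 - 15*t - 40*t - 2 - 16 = -2*a^2 + a*(15*t + 20) - 25*t^2 - 55*t - 18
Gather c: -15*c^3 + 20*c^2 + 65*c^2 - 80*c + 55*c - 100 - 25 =-15*c^3 + 85*c^2 - 25*c - 125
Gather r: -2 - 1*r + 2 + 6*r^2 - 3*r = 6*r^2 - 4*r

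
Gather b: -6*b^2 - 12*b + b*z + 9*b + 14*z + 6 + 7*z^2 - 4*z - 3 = -6*b^2 + b*(z - 3) + 7*z^2 + 10*z + 3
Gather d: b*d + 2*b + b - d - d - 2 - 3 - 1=3*b + d*(b - 2) - 6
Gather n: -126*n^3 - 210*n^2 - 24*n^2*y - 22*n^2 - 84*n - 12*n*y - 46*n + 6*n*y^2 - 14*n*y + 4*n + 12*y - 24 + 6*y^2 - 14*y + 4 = -126*n^3 + n^2*(-24*y - 232) + n*(6*y^2 - 26*y - 126) + 6*y^2 - 2*y - 20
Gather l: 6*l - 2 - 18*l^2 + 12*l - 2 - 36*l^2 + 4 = -54*l^2 + 18*l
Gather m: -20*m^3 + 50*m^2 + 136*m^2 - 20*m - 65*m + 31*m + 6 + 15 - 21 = -20*m^3 + 186*m^2 - 54*m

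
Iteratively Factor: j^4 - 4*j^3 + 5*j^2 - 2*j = (j - 1)*(j^3 - 3*j^2 + 2*j) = j*(j - 1)*(j^2 - 3*j + 2) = j*(j - 1)^2*(j - 2)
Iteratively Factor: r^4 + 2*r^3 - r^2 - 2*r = (r + 2)*(r^3 - r) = (r - 1)*(r + 2)*(r^2 + r) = (r - 1)*(r + 1)*(r + 2)*(r)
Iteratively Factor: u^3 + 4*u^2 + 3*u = (u + 1)*(u^2 + 3*u) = u*(u + 1)*(u + 3)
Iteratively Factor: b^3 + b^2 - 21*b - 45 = (b - 5)*(b^2 + 6*b + 9) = (b - 5)*(b + 3)*(b + 3)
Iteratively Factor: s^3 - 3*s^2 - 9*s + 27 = (s - 3)*(s^2 - 9) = (s - 3)*(s + 3)*(s - 3)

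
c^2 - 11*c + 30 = (c - 6)*(c - 5)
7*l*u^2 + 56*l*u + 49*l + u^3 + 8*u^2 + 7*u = (7*l + u)*(u + 1)*(u + 7)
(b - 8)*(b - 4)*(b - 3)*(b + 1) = b^4 - 14*b^3 + 53*b^2 - 28*b - 96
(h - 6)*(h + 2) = h^2 - 4*h - 12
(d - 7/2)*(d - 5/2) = d^2 - 6*d + 35/4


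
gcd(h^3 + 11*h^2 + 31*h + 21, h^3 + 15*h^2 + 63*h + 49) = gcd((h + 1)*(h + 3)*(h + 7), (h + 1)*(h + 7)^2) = h^2 + 8*h + 7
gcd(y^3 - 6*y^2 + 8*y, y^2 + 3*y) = y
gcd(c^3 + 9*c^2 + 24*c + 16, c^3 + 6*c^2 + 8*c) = c + 4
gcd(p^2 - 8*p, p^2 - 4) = 1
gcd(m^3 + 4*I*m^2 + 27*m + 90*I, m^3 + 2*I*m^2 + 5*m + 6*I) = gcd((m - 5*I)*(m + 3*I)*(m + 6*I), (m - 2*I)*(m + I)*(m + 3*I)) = m + 3*I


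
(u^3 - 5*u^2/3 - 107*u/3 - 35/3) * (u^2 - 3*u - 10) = u^5 - 14*u^4/3 - 122*u^3/3 + 112*u^2 + 1175*u/3 + 350/3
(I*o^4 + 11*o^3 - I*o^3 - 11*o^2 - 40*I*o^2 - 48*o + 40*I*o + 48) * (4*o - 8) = 4*I*o^5 + 44*o^4 - 12*I*o^4 - 132*o^3 - 152*I*o^3 - 104*o^2 + 480*I*o^2 + 576*o - 320*I*o - 384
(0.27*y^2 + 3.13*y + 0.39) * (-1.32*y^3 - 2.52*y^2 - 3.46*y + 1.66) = -0.3564*y^5 - 4.812*y^4 - 9.3366*y^3 - 11.3644*y^2 + 3.8464*y + 0.6474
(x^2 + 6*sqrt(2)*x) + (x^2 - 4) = 2*x^2 + 6*sqrt(2)*x - 4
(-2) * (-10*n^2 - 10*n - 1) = 20*n^2 + 20*n + 2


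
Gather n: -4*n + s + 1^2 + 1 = -4*n + s + 2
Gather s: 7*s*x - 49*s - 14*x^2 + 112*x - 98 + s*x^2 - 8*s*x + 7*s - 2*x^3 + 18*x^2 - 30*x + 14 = s*(x^2 - x - 42) - 2*x^3 + 4*x^2 + 82*x - 84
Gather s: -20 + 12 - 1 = -9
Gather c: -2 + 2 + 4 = 4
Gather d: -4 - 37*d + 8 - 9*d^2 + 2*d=-9*d^2 - 35*d + 4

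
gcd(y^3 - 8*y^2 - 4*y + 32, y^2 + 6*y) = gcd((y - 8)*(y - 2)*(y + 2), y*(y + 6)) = 1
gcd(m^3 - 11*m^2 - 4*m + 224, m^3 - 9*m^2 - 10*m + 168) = m^2 - 3*m - 28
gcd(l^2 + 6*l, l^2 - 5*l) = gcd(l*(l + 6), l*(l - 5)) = l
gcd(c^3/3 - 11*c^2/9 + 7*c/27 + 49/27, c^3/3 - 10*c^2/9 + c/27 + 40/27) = c + 1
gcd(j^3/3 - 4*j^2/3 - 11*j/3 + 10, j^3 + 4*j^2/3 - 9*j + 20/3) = 1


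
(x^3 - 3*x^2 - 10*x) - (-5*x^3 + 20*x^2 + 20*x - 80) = 6*x^3 - 23*x^2 - 30*x + 80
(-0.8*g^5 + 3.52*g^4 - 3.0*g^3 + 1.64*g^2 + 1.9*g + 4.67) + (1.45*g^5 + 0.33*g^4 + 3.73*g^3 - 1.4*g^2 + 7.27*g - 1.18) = 0.65*g^5 + 3.85*g^4 + 0.73*g^3 + 0.24*g^2 + 9.17*g + 3.49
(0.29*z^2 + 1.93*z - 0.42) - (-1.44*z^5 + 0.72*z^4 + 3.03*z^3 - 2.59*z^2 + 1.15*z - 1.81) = 1.44*z^5 - 0.72*z^4 - 3.03*z^3 + 2.88*z^2 + 0.78*z + 1.39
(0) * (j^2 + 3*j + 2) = 0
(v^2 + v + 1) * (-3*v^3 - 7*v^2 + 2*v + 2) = -3*v^5 - 10*v^4 - 8*v^3 - 3*v^2 + 4*v + 2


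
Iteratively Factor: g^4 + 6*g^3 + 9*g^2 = (g + 3)*(g^3 + 3*g^2) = g*(g + 3)*(g^2 + 3*g) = g^2*(g + 3)*(g + 3)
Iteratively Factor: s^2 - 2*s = (s - 2)*(s)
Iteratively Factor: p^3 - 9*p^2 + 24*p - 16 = (p - 4)*(p^2 - 5*p + 4) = (p - 4)^2*(p - 1)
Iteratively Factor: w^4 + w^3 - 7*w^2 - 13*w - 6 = (w + 1)*(w^3 - 7*w - 6) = (w - 3)*(w + 1)*(w^2 + 3*w + 2) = (w - 3)*(w + 1)^2*(w + 2)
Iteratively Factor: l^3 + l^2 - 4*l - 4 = (l + 1)*(l^2 - 4) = (l - 2)*(l + 1)*(l + 2)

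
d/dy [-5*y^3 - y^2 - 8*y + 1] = -15*y^2 - 2*y - 8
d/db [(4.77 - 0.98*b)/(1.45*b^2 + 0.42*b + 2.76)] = (1.421*b^2 - 13.833*b - 4.7082)/(2.1025*b^4 + 1.218*b^3 + 8.1804*b^2 + 2.3184*b + 7.6176)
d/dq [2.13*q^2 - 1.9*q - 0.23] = 4.26*q - 1.9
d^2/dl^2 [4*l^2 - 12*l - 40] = 8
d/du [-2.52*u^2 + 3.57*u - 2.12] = 3.57 - 5.04*u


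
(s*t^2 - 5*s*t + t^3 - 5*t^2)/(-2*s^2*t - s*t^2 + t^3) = (5 - t)/(2*s - t)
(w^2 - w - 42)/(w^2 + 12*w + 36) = (w - 7)/(w + 6)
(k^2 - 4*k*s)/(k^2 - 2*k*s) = (k - 4*s)/(k - 2*s)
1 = 1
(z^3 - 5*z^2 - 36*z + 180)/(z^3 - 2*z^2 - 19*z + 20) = (z^2 - 36)/(z^2 + 3*z - 4)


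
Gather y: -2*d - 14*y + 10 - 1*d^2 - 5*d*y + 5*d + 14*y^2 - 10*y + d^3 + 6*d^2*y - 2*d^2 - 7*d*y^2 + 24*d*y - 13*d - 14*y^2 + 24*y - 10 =d^3 - 3*d^2 - 7*d*y^2 - 10*d + y*(6*d^2 + 19*d)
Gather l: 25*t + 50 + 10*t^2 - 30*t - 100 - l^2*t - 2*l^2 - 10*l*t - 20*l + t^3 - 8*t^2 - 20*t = l^2*(-t - 2) + l*(-10*t - 20) + t^3 + 2*t^2 - 25*t - 50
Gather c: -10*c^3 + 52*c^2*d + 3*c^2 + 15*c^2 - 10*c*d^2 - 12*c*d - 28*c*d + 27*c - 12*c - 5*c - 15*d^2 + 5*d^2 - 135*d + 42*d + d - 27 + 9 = -10*c^3 + c^2*(52*d + 18) + c*(-10*d^2 - 40*d + 10) - 10*d^2 - 92*d - 18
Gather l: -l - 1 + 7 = 6 - l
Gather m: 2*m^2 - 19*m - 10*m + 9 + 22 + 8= 2*m^2 - 29*m + 39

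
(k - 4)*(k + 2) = k^2 - 2*k - 8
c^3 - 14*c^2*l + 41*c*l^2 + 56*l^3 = (c - 8*l)*(c - 7*l)*(c + l)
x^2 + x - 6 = (x - 2)*(x + 3)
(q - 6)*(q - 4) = q^2 - 10*q + 24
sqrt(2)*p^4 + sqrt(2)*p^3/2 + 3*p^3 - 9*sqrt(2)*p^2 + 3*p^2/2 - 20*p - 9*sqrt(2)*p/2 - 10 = (p - 2*sqrt(2))*(p + sqrt(2))*(p + 5*sqrt(2)/2)*(sqrt(2)*p + sqrt(2)/2)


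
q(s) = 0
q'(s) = 0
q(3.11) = 0.00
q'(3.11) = 0.00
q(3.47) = 0.00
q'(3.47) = 0.00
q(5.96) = 0.00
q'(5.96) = 0.00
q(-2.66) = 0.00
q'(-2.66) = 0.00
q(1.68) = 0.00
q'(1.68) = 0.00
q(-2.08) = 0.00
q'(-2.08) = 0.00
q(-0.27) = 0.00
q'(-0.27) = 0.00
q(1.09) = 0.00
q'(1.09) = 0.00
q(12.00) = 0.00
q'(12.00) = 0.00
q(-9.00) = 0.00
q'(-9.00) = 0.00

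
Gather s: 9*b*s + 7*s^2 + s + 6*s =7*s^2 + s*(9*b + 7)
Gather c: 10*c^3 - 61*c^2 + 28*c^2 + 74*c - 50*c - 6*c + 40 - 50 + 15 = 10*c^3 - 33*c^2 + 18*c + 5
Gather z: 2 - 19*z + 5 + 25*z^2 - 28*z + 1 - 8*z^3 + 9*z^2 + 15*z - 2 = -8*z^3 + 34*z^2 - 32*z + 6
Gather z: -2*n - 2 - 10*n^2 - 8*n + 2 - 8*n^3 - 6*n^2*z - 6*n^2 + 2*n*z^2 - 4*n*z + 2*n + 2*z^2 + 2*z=-8*n^3 - 16*n^2 - 8*n + z^2*(2*n + 2) + z*(-6*n^2 - 4*n + 2)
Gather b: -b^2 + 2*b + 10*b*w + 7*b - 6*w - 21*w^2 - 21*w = -b^2 + b*(10*w + 9) - 21*w^2 - 27*w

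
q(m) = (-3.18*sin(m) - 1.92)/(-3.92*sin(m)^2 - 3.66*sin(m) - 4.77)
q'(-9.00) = -0.72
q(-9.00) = 0.16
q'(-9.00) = -0.72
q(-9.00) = 0.16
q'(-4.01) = 0.07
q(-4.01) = 0.44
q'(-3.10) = -0.41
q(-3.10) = 0.39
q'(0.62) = -0.06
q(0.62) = 0.46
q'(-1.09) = 0.25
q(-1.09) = -0.20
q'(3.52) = -0.71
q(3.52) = 0.19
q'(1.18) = -0.05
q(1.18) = 0.42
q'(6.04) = 0.63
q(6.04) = 0.28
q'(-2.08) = -0.28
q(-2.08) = -0.19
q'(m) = (7.84*sin(m)*cos(m) + 3.66*cos(m))*(-3.18*sin(m) - 1.92)/(-3.92*sin(m)^2 - 3.66*sin(m) - 4.77)^2 - 3.18*cos(m)/(-3.92*sin(m)^2 - 3.66*sin(m) - 4.77) = (-12.4656*sin(m)^2 - 15.0528*sin(m) + 8.1414)*cos(m)/(15.3664*sin(m)^4 + 28.6944*sin(m)^3 + 50.7924*sin(m)^2 + 34.9164*sin(m) + 22.7529)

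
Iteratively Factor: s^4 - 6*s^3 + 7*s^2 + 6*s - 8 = (s - 2)*(s^3 - 4*s^2 - s + 4) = (s - 2)*(s - 1)*(s^2 - 3*s - 4) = (s - 4)*(s - 2)*(s - 1)*(s + 1)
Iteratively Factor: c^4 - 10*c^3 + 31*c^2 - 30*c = (c)*(c^3 - 10*c^2 + 31*c - 30) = c*(c - 2)*(c^2 - 8*c + 15) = c*(c - 5)*(c - 2)*(c - 3)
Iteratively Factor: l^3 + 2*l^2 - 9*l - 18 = (l + 2)*(l^2 - 9) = (l + 2)*(l + 3)*(l - 3)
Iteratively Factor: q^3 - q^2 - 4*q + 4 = (q + 2)*(q^2 - 3*q + 2) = (q - 2)*(q + 2)*(q - 1)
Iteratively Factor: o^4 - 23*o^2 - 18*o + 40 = (o - 1)*(o^3 + o^2 - 22*o - 40) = (o - 1)*(o + 4)*(o^2 - 3*o - 10) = (o - 1)*(o + 2)*(o + 4)*(o - 5)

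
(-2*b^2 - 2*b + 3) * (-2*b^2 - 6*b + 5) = 4*b^4 + 16*b^3 - 4*b^2 - 28*b + 15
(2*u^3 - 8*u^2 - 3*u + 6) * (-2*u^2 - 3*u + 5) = -4*u^5 + 10*u^4 + 40*u^3 - 43*u^2 - 33*u + 30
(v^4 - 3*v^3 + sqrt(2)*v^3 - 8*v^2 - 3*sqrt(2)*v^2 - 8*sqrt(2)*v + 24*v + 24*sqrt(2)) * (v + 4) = v^5 + v^4 + sqrt(2)*v^4 - 20*v^3 + sqrt(2)*v^3 - 20*sqrt(2)*v^2 - 8*v^2 - 8*sqrt(2)*v + 96*v + 96*sqrt(2)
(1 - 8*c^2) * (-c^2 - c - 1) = 8*c^4 + 8*c^3 + 7*c^2 - c - 1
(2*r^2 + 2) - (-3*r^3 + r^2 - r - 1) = 3*r^3 + r^2 + r + 3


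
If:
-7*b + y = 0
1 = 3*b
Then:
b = 1/3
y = 7/3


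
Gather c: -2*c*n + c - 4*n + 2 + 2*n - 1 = c*(1 - 2*n) - 2*n + 1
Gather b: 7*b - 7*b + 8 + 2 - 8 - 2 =0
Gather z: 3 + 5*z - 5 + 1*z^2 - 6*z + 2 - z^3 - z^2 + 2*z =-z^3 + z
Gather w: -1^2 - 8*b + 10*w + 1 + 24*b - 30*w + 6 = 16*b - 20*w + 6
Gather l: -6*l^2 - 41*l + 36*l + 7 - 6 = -6*l^2 - 5*l + 1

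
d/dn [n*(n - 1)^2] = (n - 1)*(3*n - 1)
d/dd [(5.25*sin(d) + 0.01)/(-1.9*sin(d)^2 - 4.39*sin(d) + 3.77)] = (9.975*sin(d)^2 + 0.0380000000000003*sin(d) + 19.8364)*cos(d)/(3.61*sin(d)^4 + 16.682*sin(d)^3 + 4.9461*sin(d)^2 - 33.1006*sin(d) + 14.2129)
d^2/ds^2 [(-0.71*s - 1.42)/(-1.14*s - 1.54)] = (2.22044604925031e-16*s + 1.197912)/(1.14*s + 1.54)^3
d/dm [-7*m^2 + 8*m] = 8 - 14*m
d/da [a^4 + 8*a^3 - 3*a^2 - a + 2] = 4*a^3 + 24*a^2 - 6*a - 1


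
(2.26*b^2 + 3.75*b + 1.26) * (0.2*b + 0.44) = 0.452*b^3 + 1.7444*b^2 + 1.902*b + 0.5544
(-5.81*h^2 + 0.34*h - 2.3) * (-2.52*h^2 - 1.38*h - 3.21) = 14.6412*h^4 + 7.161*h^3 + 23.9769*h^2 + 2.0826*h + 7.383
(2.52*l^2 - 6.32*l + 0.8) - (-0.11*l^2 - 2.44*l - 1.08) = 2.63*l^2 - 3.88*l + 1.88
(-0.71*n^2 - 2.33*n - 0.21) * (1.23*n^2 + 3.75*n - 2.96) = -0.8733*n^4 - 5.5284*n^3 - 6.8942*n^2 + 6.1093*n + 0.6216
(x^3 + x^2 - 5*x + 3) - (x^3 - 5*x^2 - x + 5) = 6*x^2 - 4*x - 2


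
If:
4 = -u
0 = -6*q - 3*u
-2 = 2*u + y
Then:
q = 2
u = -4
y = 6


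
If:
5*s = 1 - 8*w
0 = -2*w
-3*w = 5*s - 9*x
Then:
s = 1/5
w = 0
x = 1/9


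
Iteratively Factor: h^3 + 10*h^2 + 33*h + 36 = (h + 4)*(h^2 + 6*h + 9) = (h + 3)*(h + 4)*(h + 3)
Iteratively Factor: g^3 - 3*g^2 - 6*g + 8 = (g - 1)*(g^2 - 2*g - 8) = (g - 1)*(g + 2)*(g - 4)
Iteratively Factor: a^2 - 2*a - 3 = (a + 1)*(a - 3)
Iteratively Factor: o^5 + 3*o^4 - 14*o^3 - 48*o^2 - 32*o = (o + 1)*(o^4 + 2*o^3 - 16*o^2 - 32*o) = o*(o + 1)*(o^3 + 2*o^2 - 16*o - 32) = o*(o + 1)*(o + 4)*(o^2 - 2*o - 8) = o*(o - 4)*(o + 1)*(o + 4)*(o + 2)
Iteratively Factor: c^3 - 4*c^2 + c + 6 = (c - 2)*(c^2 - 2*c - 3) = (c - 2)*(c + 1)*(c - 3)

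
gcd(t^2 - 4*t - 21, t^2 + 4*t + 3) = t + 3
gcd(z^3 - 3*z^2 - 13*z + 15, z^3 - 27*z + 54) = 1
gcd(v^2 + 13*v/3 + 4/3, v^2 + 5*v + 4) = v + 4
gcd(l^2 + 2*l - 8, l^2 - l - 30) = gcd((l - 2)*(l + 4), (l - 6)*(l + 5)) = 1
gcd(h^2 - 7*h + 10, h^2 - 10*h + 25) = h - 5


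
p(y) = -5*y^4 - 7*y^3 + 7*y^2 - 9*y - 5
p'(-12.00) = 31359.00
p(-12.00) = -90473.00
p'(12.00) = -37425.00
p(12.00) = -114881.00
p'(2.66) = -496.77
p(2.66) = -361.48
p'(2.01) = -228.11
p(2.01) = -133.27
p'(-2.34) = 99.51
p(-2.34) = -5.83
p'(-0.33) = -15.19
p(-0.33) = -1.08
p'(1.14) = -49.96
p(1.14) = -24.98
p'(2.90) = -632.79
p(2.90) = -496.59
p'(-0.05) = -9.75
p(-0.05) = -4.53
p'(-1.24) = -20.52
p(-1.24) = 18.45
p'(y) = -20*y^3 - 21*y^2 + 14*y - 9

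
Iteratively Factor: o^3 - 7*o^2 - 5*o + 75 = (o - 5)*(o^2 - 2*o - 15) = (o - 5)^2*(o + 3)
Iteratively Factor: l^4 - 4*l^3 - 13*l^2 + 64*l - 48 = (l - 1)*(l^3 - 3*l^2 - 16*l + 48) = (l - 4)*(l - 1)*(l^2 + l - 12) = (l - 4)*(l - 1)*(l + 4)*(l - 3)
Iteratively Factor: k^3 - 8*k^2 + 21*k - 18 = (k - 3)*(k^2 - 5*k + 6) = (k - 3)*(k - 2)*(k - 3)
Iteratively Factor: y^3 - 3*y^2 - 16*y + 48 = (y + 4)*(y^2 - 7*y + 12) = (y - 3)*(y + 4)*(y - 4)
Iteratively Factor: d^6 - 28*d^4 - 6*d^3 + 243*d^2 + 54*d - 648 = (d - 4)*(d^5 + 4*d^4 - 12*d^3 - 54*d^2 + 27*d + 162) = (d - 4)*(d - 2)*(d^4 + 6*d^3 - 54*d - 81) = (d - 4)*(d - 3)*(d - 2)*(d^3 + 9*d^2 + 27*d + 27) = (d - 4)*(d - 3)*(d - 2)*(d + 3)*(d^2 + 6*d + 9) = (d - 4)*(d - 3)*(d - 2)*(d + 3)^2*(d + 3)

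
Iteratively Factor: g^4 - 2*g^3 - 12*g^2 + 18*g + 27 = (g - 3)*(g^3 + g^2 - 9*g - 9) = (g - 3)*(g + 3)*(g^2 - 2*g - 3) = (g - 3)^2*(g + 3)*(g + 1)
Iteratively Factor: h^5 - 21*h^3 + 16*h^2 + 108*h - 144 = (h - 3)*(h^4 + 3*h^3 - 12*h^2 - 20*h + 48) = (h - 3)*(h - 2)*(h^3 + 5*h^2 - 2*h - 24) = (h - 3)*(h - 2)*(h + 4)*(h^2 + h - 6) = (h - 3)*(h - 2)*(h + 3)*(h + 4)*(h - 2)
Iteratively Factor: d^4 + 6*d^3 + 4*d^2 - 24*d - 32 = (d - 2)*(d^3 + 8*d^2 + 20*d + 16) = (d - 2)*(d + 2)*(d^2 + 6*d + 8) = (d - 2)*(d + 2)*(d + 4)*(d + 2)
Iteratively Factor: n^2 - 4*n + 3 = (n - 1)*(n - 3)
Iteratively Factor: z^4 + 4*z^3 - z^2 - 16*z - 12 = (z + 3)*(z^3 + z^2 - 4*z - 4) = (z + 2)*(z + 3)*(z^2 - z - 2) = (z + 1)*(z + 2)*(z + 3)*(z - 2)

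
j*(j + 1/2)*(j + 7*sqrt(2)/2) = j^3 + j^2/2 + 7*sqrt(2)*j^2/2 + 7*sqrt(2)*j/4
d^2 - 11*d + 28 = (d - 7)*(d - 4)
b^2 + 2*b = b*(b + 2)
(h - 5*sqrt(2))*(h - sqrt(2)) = h^2 - 6*sqrt(2)*h + 10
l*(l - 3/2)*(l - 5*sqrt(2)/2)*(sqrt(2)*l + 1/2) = sqrt(2)*l^4 - 9*l^3/2 - 3*sqrt(2)*l^3/2 - 5*sqrt(2)*l^2/4 + 27*l^2/4 + 15*sqrt(2)*l/8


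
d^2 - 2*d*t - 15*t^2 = (d - 5*t)*(d + 3*t)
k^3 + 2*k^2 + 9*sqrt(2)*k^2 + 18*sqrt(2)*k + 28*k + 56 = (k + 2)*(k + 2*sqrt(2))*(k + 7*sqrt(2))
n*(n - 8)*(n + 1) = n^3 - 7*n^2 - 8*n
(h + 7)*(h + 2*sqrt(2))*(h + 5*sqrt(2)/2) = h^3 + 9*sqrt(2)*h^2/2 + 7*h^2 + 10*h + 63*sqrt(2)*h/2 + 70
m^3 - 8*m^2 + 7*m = m*(m - 7)*(m - 1)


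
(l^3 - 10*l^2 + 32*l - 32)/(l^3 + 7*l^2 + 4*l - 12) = (l^3 - 10*l^2 + 32*l - 32)/(l^3 + 7*l^2 + 4*l - 12)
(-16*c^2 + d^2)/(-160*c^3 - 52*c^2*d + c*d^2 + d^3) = (4*c - d)/(40*c^2 + 3*c*d - d^2)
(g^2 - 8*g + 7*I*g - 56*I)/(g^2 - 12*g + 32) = (g + 7*I)/(g - 4)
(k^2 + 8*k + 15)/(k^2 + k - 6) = (k + 5)/(k - 2)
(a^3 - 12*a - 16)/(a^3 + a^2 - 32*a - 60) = (a^2 - 2*a - 8)/(a^2 - a - 30)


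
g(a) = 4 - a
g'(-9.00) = -1.00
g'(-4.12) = -1.00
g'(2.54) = -1.00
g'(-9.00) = -1.00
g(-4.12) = 8.12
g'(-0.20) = -1.00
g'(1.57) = -1.00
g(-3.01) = 7.01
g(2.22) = 1.78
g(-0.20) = 4.20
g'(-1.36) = -1.00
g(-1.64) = 5.64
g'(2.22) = -1.00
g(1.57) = 2.43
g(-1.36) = 5.36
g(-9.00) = 13.00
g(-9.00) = 13.00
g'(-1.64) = -1.00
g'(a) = -1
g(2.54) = 1.46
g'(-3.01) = -1.00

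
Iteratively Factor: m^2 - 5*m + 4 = (m - 4)*(m - 1)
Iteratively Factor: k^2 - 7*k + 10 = (k - 2)*(k - 5)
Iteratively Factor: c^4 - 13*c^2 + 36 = (c - 2)*(c^3 + 2*c^2 - 9*c - 18) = (c - 3)*(c - 2)*(c^2 + 5*c + 6) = (c - 3)*(c - 2)*(c + 3)*(c + 2)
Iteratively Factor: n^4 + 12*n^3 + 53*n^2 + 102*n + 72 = (n + 3)*(n^3 + 9*n^2 + 26*n + 24) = (n + 2)*(n + 3)*(n^2 + 7*n + 12) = (n + 2)*(n + 3)*(n + 4)*(n + 3)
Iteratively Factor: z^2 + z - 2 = (z + 2)*(z - 1)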